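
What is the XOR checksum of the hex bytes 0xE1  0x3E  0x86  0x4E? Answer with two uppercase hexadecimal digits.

17

XOR the bytes together:
  start with 0xE1
  0xE1 ⊕ 0x3E = 0xDF
  0xDF ⊕ 0x86 = 0x59
  0x59 ⊕ 0x4E = 0x17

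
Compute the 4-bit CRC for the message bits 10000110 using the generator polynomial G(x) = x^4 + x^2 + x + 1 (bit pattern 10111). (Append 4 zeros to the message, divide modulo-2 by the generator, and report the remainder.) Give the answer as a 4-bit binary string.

Append 4 zeros: 100001100000. Divide by 10111 (XOR where the leading bit is 1):
  pos 0: 10000 XOR 10111 = 00111
  pos 2: 11111 XOR 10111 = 01000
  pos 3: 10000 XOR 10111 = 00111
  pos 5: 11100 XOR 10111 = 01011
  pos 6: 10110 XOR 10111 = 00001
Remainder (last 4 bits) = 0010. This is the CRC / FCS.

0010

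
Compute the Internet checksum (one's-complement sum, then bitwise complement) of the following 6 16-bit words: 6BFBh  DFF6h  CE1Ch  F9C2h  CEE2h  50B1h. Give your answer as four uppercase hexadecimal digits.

CC99

One's-complement addition (fold any carry out of bit 15 back into bit 0):
  0x6BFB + 0xDFF6 = 0x14BF1 → wrap carry → 0x4BF2
  0x4BF2 + 0xCE1C = 0x11A0E → wrap carry → 0x1A0F
  0x1A0F + 0xF9C2 = 0x113D1 → wrap carry → 0x13D2
  0x13D2 + 0xCEE2 = 0x0E2B4
  0xE2B4 + 0x50B1 = 0x13365 → wrap carry → 0x3366
One's-complement sum = 0x3366.
Checksum = ~0x3366 & 0xFFFF = 0xCC99.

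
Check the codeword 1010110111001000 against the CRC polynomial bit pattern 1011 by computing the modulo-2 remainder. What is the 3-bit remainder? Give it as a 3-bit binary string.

Modulo-2 division of 1010110111001000 by 1011:
  pos 0: 1010 XOR 1011 = 0001
  pos 3: 1110 XOR 1011 = 0101
  pos 4: 1011 XOR 1011 = 0000
  pos 8: 1100 XOR 1011 = 0111
  pos 9: 1111 XOR 1011 = 0100
  pos 10: 1000 XOR 1011 = 0011
  pos 12: 1100 XOR 1011 = 0111
Remainder = 111 (nonzero — an error is detected).

111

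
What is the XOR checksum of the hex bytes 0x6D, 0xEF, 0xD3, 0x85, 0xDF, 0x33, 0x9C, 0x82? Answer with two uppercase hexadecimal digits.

XOR the bytes together:
  start with 0x6D
  0x6D ⊕ 0xEF = 0x82
  0x82 ⊕ 0xD3 = 0x51
  0x51 ⊕ 0x85 = 0xD4
  0xD4 ⊕ 0xDF = 0x0B
  0x0B ⊕ 0x33 = 0x38
  0x38 ⊕ 0x9C = 0xA4
  0xA4 ⊕ 0x82 = 0x26

26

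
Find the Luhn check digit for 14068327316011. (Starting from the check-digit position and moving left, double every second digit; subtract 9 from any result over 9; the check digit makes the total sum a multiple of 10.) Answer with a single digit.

Partial digits right→left: 1 1 0 6 1 3 7 2 3 8 6 0 4 1
Double every second digit counting from the check-digit position (so the 1st, 3rd, 5th, ... of the partial from the right).
  doubled (with −9 where >9): 2 0 2 5 6 3 8 → sum 26
  kept as-is: 1 6 3 2 8 0 1 → sum 21
Total = 26 + 21 = 47.
Check digit = (10 − (47 mod 10)) mod 10 = 3.

3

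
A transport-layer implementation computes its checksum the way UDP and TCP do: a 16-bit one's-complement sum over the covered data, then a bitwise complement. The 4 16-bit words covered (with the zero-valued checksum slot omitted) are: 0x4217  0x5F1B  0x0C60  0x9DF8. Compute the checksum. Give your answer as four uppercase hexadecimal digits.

B474

One's-complement addition (fold any carry out of bit 15 back into bit 0):
  0x4217 + 0x5F1B = 0x0A132
  0xA132 + 0x0C60 = 0x0AD92
  0xAD92 + 0x9DF8 = 0x14B8A → wrap carry → 0x4B8B
One's-complement sum = 0x4B8B.
Checksum = ~0x4B8B & 0xFFFF = 0xB474.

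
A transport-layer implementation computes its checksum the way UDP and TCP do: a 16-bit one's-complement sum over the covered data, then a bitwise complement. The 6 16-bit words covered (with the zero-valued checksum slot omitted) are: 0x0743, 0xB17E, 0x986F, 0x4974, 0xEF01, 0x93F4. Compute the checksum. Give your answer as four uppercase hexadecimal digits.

One's-complement addition (fold any carry out of bit 15 back into bit 0):
  0x0743 + 0xB17E = 0x0B8C1
  0xB8C1 + 0x986F = 0x15130 → wrap carry → 0x5131
  0x5131 + 0x4974 = 0x09AA5
  0x9AA5 + 0xEF01 = 0x189A6 → wrap carry → 0x89A7
  0x89A7 + 0x93F4 = 0x11D9B → wrap carry → 0x1D9C
One's-complement sum = 0x1D9C.
Checksum = ~0x1D9C & 0xFFFF = 0xE263.

E263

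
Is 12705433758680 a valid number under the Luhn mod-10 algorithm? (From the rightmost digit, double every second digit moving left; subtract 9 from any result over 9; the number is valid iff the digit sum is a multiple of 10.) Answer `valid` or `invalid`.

From the right, keep odd positions and double even positions (subtract 9 from any doubled value over 9):
  doubled (positions 2,4,...): 7 7 5 6 1 5 2 → sum 33
  kept (positions 1,3,...): 0 6 5 3 4 0 2 → sum 20
Total = 53.
53 mod 10 = 3, so the number is invalid.

invalid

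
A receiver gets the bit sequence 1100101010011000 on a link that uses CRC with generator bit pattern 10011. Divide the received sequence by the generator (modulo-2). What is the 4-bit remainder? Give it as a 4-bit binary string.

Modulo-2 division of 1100101010011000 by 10011:
  pos 0: 11001 XOR 10011 = 01010
  pos 1: 10100 XOR 10011 = 00111
  pos 3: 11110 XOR 10011 = 01101
  pos 4: 11011 XOR 10011 = 01000
  pos 5: 10000 XOR 10011 = 00011
  pos 8: 11011 XOR 10011 = 01000
  pos 9: 10000 XOR 10011 = 00011
Remainder = 1100 (nonzero — an error is detected).

1100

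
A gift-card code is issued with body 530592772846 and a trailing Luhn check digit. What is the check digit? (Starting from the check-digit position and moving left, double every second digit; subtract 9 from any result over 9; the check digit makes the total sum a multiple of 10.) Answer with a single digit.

Partial digits right→left: 6 4 8 2 7 7 2 9 5 0 3 5
Double every second digit counting from the check-digit position (so the 1st, 3rd, 5th, ... of the partial from the right).
  doubled (with −9 where >9): 3 7 5 4 1 6 → sum 26
  kept as-is: 4 2 7 9 0 5 → sum 27
Total = 26 + 27 = 53.
Check digit = (10 − (53 mod 10)) mod 10 = 7.

7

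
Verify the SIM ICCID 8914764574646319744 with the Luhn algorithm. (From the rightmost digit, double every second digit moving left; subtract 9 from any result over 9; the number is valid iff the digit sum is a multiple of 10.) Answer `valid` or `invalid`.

From the right, keep odd positions and double even positions (subtract 9 from any doubled value over 9):
  doubled (positions 2,4,...): 8 9 6 8 8 1 3 8 9 → sum 60
  kept (positions 1,3,...): 4 7 1 6 6 7 4 7 1 8 → sum 51
Total = 111.
111 mod 10 = 1, so the number is invalid.

invalid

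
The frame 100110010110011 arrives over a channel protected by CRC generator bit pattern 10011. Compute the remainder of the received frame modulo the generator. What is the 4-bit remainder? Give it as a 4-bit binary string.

Modulo-2 division of 100110010110011 by 10011:
  pos 0: 10011 XOR 10011 = 00000
  pos 7: 10110 XOR 10011 = 00101
  pos 9: 10101 XOR 10011 = 00110
Remainder = 1101 (nonzero — an error is detected).

1101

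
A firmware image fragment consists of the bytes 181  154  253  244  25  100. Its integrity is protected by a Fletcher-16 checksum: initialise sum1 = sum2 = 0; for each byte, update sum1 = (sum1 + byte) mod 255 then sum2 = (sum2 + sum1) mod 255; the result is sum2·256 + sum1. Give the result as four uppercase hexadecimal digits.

B4C0

Running sums (mod 255):
  after byte 0 (181): sum1=181, sum2=181
  after byte 1 (154): sum1=80, sum2=6
  after byte 2 (253): sum1=78, sum2=84
  after byte 3 (244): sum1=67, sum2=151
  after byte 4 (25): sum1=92, sum2=243
  after byte 5 (100): sum1=192, sum2=180
Checksum = sum2·256 + sum1 = 180·256 + 192 = 46272 = 0xB4C0.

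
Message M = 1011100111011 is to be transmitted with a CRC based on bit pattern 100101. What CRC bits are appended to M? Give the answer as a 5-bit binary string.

00100

Append 5 zeros: 101110011101100000. Divide by 100101 (XOR where the leading bit is 1):
  pos 0: 101110 XOR 100101 = 001011
  pos 2: 101101 XOR 100101 = 001000
  pos 4: 100011 XOR 100101 = 000110
  pos 7: 110011 XOR 100101 = 010110
  pos 8: 101100 XOR 100101 = 001001
  pos 10: 100100 XOR 100101 = 000001
Remainder (last 5 bits) = 00100. This is the CRC / FCS.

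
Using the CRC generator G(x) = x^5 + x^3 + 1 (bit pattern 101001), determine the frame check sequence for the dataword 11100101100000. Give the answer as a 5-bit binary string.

00100

Append 5 zeros: 1110010110000000000. Divide by 101001 (XOR where the leading bit is 1):
  pos 0: 111001 XOR 101001 = 010000
  pos 1: 100000 XOR 101001 = 001001
  pos 3: 100111 XOR 101001 = 001110
  pos 5: 111000 XOR 101001 = 010001
  pos 6: 100010 XOR 101001 = 001011
  pos 8: 101100 XOR 101001 = 000101
  pos 11: 101000 XOR 101001 = 000001
Remainder (last 5 bits) = 00100. This is the CRC / FCS.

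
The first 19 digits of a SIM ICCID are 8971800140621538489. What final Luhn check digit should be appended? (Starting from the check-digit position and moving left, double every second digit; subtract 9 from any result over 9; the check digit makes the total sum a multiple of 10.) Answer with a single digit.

1

Partial digits right→left: 9 8 4 8 3 5 1 2 6 0 4 1 0 0 8 1 7 9 8
Double every second digit counting from the check-digit position (so the 1st, 3rd, 5th, ... of the partial from the right).
  doubled (with −9 where >9): 9 8 6 2 3 8 0 7 5 7 → sum 55
  kept as-is: 8 8 5 2 0 1 0 1 9 → sum 34
Total = 55 + 34 = 89.
Check digit = (10 − (89 mod 10)) mod 10 = 1.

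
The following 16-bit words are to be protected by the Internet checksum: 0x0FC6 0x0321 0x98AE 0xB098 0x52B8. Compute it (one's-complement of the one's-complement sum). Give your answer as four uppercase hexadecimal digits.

One's-complement addition (fold any carry out of bit 15 back into bit 0):
  0x0FC6 + 0x0321 = 0x012E7
  0x12E7 + 0x98AE = 0x0AB95
  0xAB95 + 0xB098 = 0x15C2D → wrap carry → 0x5C2E
  0x5C2E + 0x52B8 = 0x0AEE6
One's-complement sum = 0xAEE6.
Checksum = ~0xAEE6 & 0xFFFF = 0x5119.

5119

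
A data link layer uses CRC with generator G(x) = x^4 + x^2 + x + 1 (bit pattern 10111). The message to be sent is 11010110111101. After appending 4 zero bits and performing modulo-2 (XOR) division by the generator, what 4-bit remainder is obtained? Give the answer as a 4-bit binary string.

1111

Append 4 zeros: 110101101111010000. Divide by 10111 (XOR where the leading bit is 1):
  pos 0: 11010 XOR 10111 = 01101
  pos 1: 11011 XOR 10111 = 01100
  pos 2: 11001 XOR 10111 = 01110
  pos 3: 11100 XOR 10111 = 01011
  pos 4: 10111 XOR 10111 = 00000
  pos 9: 11101 XOR 10111 = 01010
  pos 10: 10100 XOR 10111 = 00011
  pos 13: 11000 XOR 10111 = 01111
Remainder (last 4 bits) = 1111. This is the CRC / FCS.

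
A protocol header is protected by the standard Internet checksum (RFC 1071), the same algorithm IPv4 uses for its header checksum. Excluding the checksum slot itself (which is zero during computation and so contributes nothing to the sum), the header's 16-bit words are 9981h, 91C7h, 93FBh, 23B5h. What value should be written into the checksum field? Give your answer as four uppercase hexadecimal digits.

1D06

One's-complement addition (fold any carry out of bit 15 back into bit 0):
  0x9981 + 0x91C7 = 0x12B48 → wrap carry → 0x2B49
  0x2B49 + 0x93FB = 0x0BF44
  0xBF44 + 0x23B5 = 0x0E2F9
One's-complement sum = 0xE2F9.
Checksum = ~0xE2F9 & 0xFFFF = 0x1D06.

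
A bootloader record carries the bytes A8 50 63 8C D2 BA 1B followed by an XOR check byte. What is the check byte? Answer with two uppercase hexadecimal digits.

XOR the bytes together:
  start with 0xA8
  0xA8 ⊕ 0x50 = 0xF8
  0xF8 ⊕ 0x63 = 0x9B
  0x9B ⊕ 0x8C = 0x17
  0x17 ⊕ 0xD2 = 0xC5
  0xC5 ⊕ 0xBA = 0x7F
  0x7F ⊕ 0x1B = 0x64

64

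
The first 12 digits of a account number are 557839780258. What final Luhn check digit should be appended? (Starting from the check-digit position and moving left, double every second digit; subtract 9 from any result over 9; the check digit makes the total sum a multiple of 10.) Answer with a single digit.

Partial digits right→left: 8 5 2 0 8 7 9 3 8 7 5 5
Double every second digit counting from the check-digit position (so the 1st, 3rd, 5th, ... of the partial from the right).
  doubled (with −9 where >9): 7 4 7 9 7 1 → sum 35
  kept as-is: 5 0 7 3 7 5 → sum 27
Total = 35 + 27 = 62.
Check digit = (10 − (62 mod 10)) mod 10 = 8.

8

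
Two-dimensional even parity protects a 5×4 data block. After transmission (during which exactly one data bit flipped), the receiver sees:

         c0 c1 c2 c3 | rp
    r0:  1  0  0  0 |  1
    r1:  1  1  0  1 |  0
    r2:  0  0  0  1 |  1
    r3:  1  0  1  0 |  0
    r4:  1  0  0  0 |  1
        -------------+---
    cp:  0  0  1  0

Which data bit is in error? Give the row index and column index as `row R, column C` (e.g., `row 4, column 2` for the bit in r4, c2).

Recompute each row's even parity and compare to rp:
  r0: data parity 1, sent rp 1 → ok
  r1: data parity 1, sent rp 0 → mismatch
  r2: data parity 1, sent rp 1 → ok
  r3: data parity 0, sent rp 0 → ok
  r4: data parity 1, sent rp 1 → ok
Recompute each column's even parity and compare to cp:
  c0: data parity 0, sent cp 0 → ok
  c1: data parity 1, sent cp 0 → mismatch
  c2: data parity 1, sent cp 1 → ok
  c3: data parity 0, sent cp 0 → ok
Exactly one row (r1) and one column (c1) fail → the flipped bit is at their intersection.

row 1, column 1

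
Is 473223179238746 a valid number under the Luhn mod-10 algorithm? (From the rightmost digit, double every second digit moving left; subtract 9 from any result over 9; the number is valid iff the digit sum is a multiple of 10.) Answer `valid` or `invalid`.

From the right, keep odd positions and double even positions (subtract 9 from any doubled value over 9):
  doubled (positions 2,4,...): 8 7 4 5 6 4 5 → sum 39
  kept (positions 1,3,...): 6 7 3 9 1 2 3 4 → sum 35
Total = 74.
74 mod 10 = 4, so the number is invalid.

invalid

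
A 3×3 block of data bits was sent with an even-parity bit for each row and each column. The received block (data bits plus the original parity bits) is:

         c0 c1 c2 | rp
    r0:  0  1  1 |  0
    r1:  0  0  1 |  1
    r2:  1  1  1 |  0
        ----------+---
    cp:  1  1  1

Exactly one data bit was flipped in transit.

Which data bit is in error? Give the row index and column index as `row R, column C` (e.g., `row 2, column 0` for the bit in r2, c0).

row 2, column 1

Recompute each row's even parity and compare to rp:
  r0: data parity 0, sent rp 0 → ok
  r1: data parity 1, sent rp 1 → ok
  r2: data parity 1, sent rp 0 → mismatch
Recompute each column's even parity and compare to cp:
  c0: data parity 1, sent cp 1 → ok
  c1: data parity 0, sent cp 1 → mismatch
  c2: data parity 1, sent cp 1 → ok
Exactly one row (r2) and one column (c1) fail → the flipped bit is at their intersection.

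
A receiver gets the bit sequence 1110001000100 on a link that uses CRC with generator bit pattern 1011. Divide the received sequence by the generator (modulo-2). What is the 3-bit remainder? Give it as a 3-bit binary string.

Modulo-2 division of 1110001000100 by 1011:
  pos 0: 1110 XOR 1011 = 0101
  pos 1: 1010 XOR 1011 = 0001
  pos 4: 1010 XOR 1011 = 0001
  pos 7: 1001 XOR 1011 = 0010
  pos 9: 1000 XOR 1011 = 0011
Remainder = 011 (nonzero — an error is detected).

011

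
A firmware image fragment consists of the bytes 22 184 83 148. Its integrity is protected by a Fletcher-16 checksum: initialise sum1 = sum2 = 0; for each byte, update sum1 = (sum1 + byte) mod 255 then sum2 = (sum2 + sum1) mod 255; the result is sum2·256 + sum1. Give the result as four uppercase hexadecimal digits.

Running sums (mod 255):
  after byte 0 (22): sum1=22, sum2=22
  after byte 1 (184): sum1=206, sum2=228
  after byte 2 (83): sum1=34, sum2=7
  after byte 3 (148): sum1=182, sum2=189
Checksum = sum2·256 + sum1 = 189·256 + 182 = 48566 = 0xBDB6.

BDB6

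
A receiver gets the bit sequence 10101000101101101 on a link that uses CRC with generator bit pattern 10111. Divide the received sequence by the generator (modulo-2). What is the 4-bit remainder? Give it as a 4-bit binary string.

Modulo-2 division of 10101000101101101 by 10111:
  pos 0: 10101 XOR 10111 = 00010
  pos 3: 10000 XOR 10111 = 00111
  pos 5: 11110 XOR 10111 = 01001
  pos 6: 10011 XOR 10111 = 00100
  pos 8: 10010 XOR 10111 = 00101
  pos 10: 10111 XOR 10111 = 00000
Remainder = 0001 (nonzero — an error is detected).

0001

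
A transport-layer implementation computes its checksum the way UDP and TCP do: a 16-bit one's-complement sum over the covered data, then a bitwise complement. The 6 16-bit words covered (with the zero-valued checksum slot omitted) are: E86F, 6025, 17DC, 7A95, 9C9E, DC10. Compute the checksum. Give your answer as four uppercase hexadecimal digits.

AC49

One's-complement addition (fold any carry out of bit 15 back into bit 0):
  0xE86F + 0x6025 = 0x14894 → wrap carry → 0x4895
  0x4895 + 0x17DC = 0x06071
  0x6071 + 0x7A95 = 0x0DB06
  0xDB06 + 0x9C9E = 0x177A4 → wrap carry → 0x77A5
  0x77A5 + 0xDC10 = 0x153B5 → wrap carry → 0x53B6
One's-complement sum = 0x53B6.
Checksum = ~0x53B6 & 0xFFFF = 0xAC49.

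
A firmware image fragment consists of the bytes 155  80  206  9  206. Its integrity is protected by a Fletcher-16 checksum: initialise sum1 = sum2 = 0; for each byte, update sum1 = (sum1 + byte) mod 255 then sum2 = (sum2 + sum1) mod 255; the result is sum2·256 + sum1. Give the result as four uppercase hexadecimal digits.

9892

Running sums (mod 255):
  after byte 0 (155): sum1=155, sum2=155
  after byte 1 (80): sum1=235, sum2=135
  after byte 2 (206): sum1=186, sum2=66
  after byte 3 (9): sum1=195, sum2=6
  after byte 4 (206): sum1=146, sum2=152
Checksum = sum2·256 + sum1 = 152·256 + 146 = 39058 = 0x9892.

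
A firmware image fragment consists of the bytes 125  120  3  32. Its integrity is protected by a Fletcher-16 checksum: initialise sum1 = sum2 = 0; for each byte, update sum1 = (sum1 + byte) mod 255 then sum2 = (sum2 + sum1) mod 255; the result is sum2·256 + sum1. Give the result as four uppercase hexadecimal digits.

8519

Running sums (mod 255):
  after byte 0 (125): sum1=125, sum2=125
  after byte 1 (120): sum1=245, sum2=115
  after byte 2 (3): sum1=248, sum2=108
  after byte 3 (32): sum1=25, sum2=133
Checksum = sum2·256 + sum1 = 133·256 + 25 = 34073 = 0x8519.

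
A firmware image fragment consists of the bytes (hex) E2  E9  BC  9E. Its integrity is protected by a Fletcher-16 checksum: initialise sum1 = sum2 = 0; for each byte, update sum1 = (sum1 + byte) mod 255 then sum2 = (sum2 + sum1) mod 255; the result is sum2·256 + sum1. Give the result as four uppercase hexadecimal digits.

Running sums (mod 255):
  after byte 0 (E2): sum1=226, sum2=226
  after byte 1 (E9): sum1=204, sum2=175
  after byte 2 (BC): sum1=137, sum2=57
  after byte 3 (9E): sum1=40, sum2=97
Checksum = sum2·256 + sum1 = 97·256 + 40 = 24872 = 0x6128.

6128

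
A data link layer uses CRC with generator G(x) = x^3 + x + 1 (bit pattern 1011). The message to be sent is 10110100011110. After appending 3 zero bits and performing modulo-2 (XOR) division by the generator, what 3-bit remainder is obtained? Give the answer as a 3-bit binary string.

Append 3 zeros: 10110100011110000. Divide by 1011 (XOR where the leading bit is 1):
  pos 0: 1011 XOR 1011 = 0000
  pos 5: 1000 XOR 1011 = 0011
  pos 7: 1111 XOR 1011 = 0100
  pos 8: 1001 XOR 1011 = 0010
  pos 10: 1010 XOR 1011 = 0001
  pos 13: 1000 XOR 1011 = 0011
Remainder (last 3 bits) = 011. This is the CRC / FCS.

011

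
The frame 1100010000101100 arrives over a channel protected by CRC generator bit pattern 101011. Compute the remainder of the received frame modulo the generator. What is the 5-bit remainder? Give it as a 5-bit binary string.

00000

Modulo-2 division of 1100010000101100 by 101011:
  pos 0: 110001 XOR 101011 = 011010
  pos 1: 110100 XOR 101011 = 011111
  pos 2: 111110 XOR 101011 = 010101
  pos 3: 101010 XOR 101011 = 000001
  pos 8: 101011 XOR 101011 = 000000
Remainder = 00000 (zero — the frame passes the CRC check).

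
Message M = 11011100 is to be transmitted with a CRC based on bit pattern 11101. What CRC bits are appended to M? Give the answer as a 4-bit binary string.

Append 4 zeros: 110111000000. Divide by 11101 (XOR where the leading bit is 1):
  pos 0: 11011 XOR 11101 = 00110
  pos 2: 11010 XOR 11101 = 00111
  pos 4: 11100 XOR 11101 = 00001
Remainder (last 4 bits) = 1000. This is the CRC / FCS.

1000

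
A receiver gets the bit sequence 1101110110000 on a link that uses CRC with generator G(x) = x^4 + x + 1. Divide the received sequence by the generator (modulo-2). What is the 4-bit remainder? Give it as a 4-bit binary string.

0000

Modulo-2 division of 1101110110000 by 10011:
  pos 0: 11011 XOR 10011 = 01000
  pos 1: 10001 XOR 10011 = 00010
  pos 4: 10011 XOR 10011 = 00000
Remainder = 0000 (zero — the frame passes the CRC check).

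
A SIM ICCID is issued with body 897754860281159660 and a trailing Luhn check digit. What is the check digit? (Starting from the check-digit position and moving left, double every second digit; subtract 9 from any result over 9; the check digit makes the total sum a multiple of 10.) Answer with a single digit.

3

Partial digits right→left: 0 6 6 9 5 1 1 8 2 0 6 8 4 5 7 7 9 8
Double every second digit counting from the check-digit position (so the 1st, 3rd, 5th, ... of the partial from the right).
  doubled (with −9 where >9): 0 3 1 2 4 3 8 5 9 → sum 35
  kept as-is: 6 9 1 8 0 8 5 7 8 → sum 52
Total = 35 + 52 = 87.
Check digit = (10 − (87 mod 10)) mod 10 = 3.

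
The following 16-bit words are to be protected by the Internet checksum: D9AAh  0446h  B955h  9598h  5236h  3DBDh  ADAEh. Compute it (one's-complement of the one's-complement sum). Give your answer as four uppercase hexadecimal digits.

957E

One's-complement addition (fold any carry out of bit 15 back into bit 0):
  0xD9AA + 0x0446 = 0x0DDF0
  0xDDF0 + 0xB955 = 0x19745 → wrap carry → 0x9746
  0x9746 + 0x9598 = 0x12CDE → wrap carry → 0x2CDF
  0x2CDF + 0x5236 = 0x07F15
  0x7F15 + 0x3DBD = 0x0BCD2
  0xBCD2 + 0xADAE = 0x16A80 → wrap carry → 0x6A81
One's-complement sum = 0x6A81.
Checksum = ~0x6A81 & 0xFFFF = 0x957E.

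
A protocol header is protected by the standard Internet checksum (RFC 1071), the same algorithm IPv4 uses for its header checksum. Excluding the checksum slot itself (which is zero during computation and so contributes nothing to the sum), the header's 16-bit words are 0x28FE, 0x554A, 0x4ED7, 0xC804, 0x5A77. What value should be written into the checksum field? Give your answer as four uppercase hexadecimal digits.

One's-complement addition (fold any carry out of bit 15 back into bit 0):
  0x28FE + 0x554A = 0x07E48
  0x7E48 + 0x4ED7 = 0x0CD1F
  0xCD1F + 0xC804 = 0x19523 → wrap carry → 0x9524
  0x9524 + 0x5A77 = 0x0EF9B
One's-complement sum = 0xEF9B.
Checksum = ~0xEF9B & 0xFFFF = 0x1064.

1064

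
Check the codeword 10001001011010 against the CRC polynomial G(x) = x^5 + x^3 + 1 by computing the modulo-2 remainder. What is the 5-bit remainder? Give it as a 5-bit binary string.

00000

Modulo-2 division of 10001001011010 by 101001:
  pos 0: 100010 XOR 101001 = 001011
  pos 2: 101101 XOR 101001 = 000100
  pos 5: 100011 XOR 101001 = 001010
  pos 7: 101001 XOR 101001 = 000000
Remainder = 00000 (zero — the frame passes the CRC check).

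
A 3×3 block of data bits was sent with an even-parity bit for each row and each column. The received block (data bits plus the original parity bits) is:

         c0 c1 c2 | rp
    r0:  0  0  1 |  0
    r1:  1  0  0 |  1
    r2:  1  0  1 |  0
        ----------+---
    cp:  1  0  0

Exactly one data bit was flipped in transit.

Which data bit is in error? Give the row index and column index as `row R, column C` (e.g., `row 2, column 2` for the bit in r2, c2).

Recompute each row's even parity and compare to rp:
  r0: data parity 1, sent rp 0 → mismatch
  r1: data parity 1, sent rp 1 → ok
  r2: data parity 0, sent rp 0 → ok
Recompute each column's even parity and compare to cp:
  c0: data parity 0, sent cp 1 → mismatch
  c1: data parity 0, sent cp 0 → ok
  c2: data parity 0, sent cp 0 → ok
Exactly one row (r0) and one column (c0) fail → the flipped bit is at their intersection.

row 0, column 0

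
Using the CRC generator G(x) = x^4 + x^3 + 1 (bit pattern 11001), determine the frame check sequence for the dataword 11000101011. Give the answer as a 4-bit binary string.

Append 4 zeros: 110001010110000. Divide by 11001 (XOR where the leading bit is 1):
  pos 0: 11000 XOR 11001 = 00001
  pos 4: 11010 XOR 11001 = 00011
  pos 7: 11110 XOR 11001 = 00111
  pos 9: 11100 XOR 11001 = 00101
Remainder (last 4 bits) = 1010. This is the CRC / FCS.

1010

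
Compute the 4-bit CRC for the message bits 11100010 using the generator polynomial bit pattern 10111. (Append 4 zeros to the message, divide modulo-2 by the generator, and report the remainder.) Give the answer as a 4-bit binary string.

Append 4 zeros: 111000100000. Divide by 10111 (XOR where the leading bit is 1):
  pos 0: 11100 XOR 10111 = 01011
  pos 1: 10110 XOR 10111 = 00001
  pos 5: 11000 XOR 10111 = 01111
  pos 6: 11110 XOR 10111 = 01001
  pos 7: 10010 XOR 10111 = 00101
Remainder (last 4 bits) = 0101. This is the CRC / FCS.

0101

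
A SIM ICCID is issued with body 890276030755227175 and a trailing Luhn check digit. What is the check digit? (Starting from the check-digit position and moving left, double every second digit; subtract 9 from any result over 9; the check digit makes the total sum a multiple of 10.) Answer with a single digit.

Partial digits right→left: 5 7 1 7 2 2 5 5 7 0 3 0 6 7 2 0 9 8
Double every second digit counting from the check-digit position (so the 1st, 3rd, 5th, ... of the partial from the right).
  doubled (with −9 where >9): 1 2 4 1 5 6 3 4 9 → sum 35
  kept as-is: 7 7 2 5 0 0 7 0 8 → sum 36
Total = 35 + 36 = 71.
Check digit = (10 − (71 mod 10)) mod 10 = 9.

9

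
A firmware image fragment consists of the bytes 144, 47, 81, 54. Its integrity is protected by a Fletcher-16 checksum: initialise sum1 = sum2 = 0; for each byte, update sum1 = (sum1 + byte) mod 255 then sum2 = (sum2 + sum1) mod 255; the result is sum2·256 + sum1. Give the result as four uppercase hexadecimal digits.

A847

Running sums (mod 255):
  after byte 0 (144): sum1=144, sum2=144
  after byte 1 (47): sum1=191, sum2=80
  after byte 2 (81): sum1=17, sum2=97
  after byte 3 (54): sum1=71, sum2=168
Checksum = sum2·256 + sum1 = 168·256 + 71 = 43079 = 0xA847.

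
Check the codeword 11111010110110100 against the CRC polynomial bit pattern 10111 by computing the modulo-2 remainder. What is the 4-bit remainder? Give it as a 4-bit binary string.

Modulo-2 division of 11111010110110100 by 10111:
  pos 0: 11111 XOR 10111 = 01000
  pos 1: 10000 XOR 10111 = 00111
  pos 3: 11110 XOR 10111 = 01001
  pos 4: 10011 XOR 10111 = 00100
  pos 6: 10010 XOR 10111 = 00101
  pos 8: 10111 XOR 10111 = 00000
Remainder = 0100 (nonzero — an error is detected).

0100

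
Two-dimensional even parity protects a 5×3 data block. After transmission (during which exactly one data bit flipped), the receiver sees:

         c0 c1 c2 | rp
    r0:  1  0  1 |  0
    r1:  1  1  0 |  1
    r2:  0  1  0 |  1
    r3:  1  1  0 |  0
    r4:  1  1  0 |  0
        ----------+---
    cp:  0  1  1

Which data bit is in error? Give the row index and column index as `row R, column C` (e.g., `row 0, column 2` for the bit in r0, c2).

row 1, column 1

Recompute each row's even parity and compare to rp:
  r0: data parity 0, sent rp 0 → ok
  r1: data parity 0, sent rp 1 → mismatch
  r2: data parity 1, sent rp 1 → ok
  r3: data parity 0, sent rp 0 → ok
  r4: data parity 0, sent rp 0 → ok
Recompute each column's even parity and compare to cp:
  c0: data parity 0, sent cp 0 → ok
  c1: data parity 0, sent cp 1 → mismatch
  c2: data parity 1, sent cp 1 → ok
Exactly one row (r1) and one column (c1) fail → the flipped bit is at their intersection.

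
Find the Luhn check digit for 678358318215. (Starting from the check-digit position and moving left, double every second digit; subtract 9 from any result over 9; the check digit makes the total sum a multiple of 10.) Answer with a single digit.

Partial digits right→left: 5 1 2 8 1 3 8 5 3 8 7 6
Double every second digit counting from the check-digit position (so the 1st, 3rd, 5th, ... of the partial from the right).
  doubled (with −9 where >9): 1 4 2 7 6 5 → sum 25
  kept as-is: 1 8 3 5 8 6 → sum 31
Total = 25 + 31 = 56.
Check digit = (10 − (56 mod 10)) mod 10 = 4.

4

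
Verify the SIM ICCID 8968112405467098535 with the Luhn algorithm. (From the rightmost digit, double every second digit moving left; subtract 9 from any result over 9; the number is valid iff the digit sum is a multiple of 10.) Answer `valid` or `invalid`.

From the right, keep odd positions and double even positions (subtract 9 from any doubled value over 9):
  doubled (positions 2,4,...): 6 7 0 3 1 8 2 7 9 → sum 43
  kept (positions 1,3,...): 5 5 9 7 4 0 2 1 6 8 → sum 47
Total = 90.
90 mod 10 = 0, so the number is valid.

valid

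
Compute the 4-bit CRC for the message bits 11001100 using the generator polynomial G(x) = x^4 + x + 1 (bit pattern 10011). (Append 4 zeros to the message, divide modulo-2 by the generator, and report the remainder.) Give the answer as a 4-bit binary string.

Append 4 zeros: 110011000000. Divide by 10011 (XOR where the leading bit is 1):
  pos 0: 11001 XOR 10011 = 01010
  pos 1: 10101 XOR 10011 = 00110
  pos 3: 11000 XOR 10011 = 01011
  pos 4: 10110 XOR 10011 = 00101
  pos 6: 10100 XOR 10011 = 00111
Remainder (last 4 bits) = 1110. This is the CRC / FCS.

1110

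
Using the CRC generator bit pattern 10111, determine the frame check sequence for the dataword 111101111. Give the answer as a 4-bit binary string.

0110

Append 4 zeros: 1111011110000. Divide by 10111 (XOR where the leading bit is 1):
  pos 0: 11110 XOR 10111 = 01001
  pos 1: 10011 XOR 10111 = 00100
  pos 3: 10011 XOR 10111 = 00100
  pos 5: 10010 XOR 10111 = 00101
  pos 7: 10100 XOR 10111 = 00011
Remainder (last 4 bits) = 0110. This is the CRC / FCS.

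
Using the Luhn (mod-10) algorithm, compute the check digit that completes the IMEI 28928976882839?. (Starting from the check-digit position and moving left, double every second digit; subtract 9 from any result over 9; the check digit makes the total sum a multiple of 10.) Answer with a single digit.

5

Partial digits right→left: 9 3 8 2 8 8 6 7 9 8 2 9 8 2
Double every second digit counting from the check-digit position (so the 1st, 3rd, 5th, ... of the partial from the right).
  doubled (with −9 where >9): 9 7 7 3 9 4 7 → sum 46
  kept as-is: 3 2 8 7 8 9 2 → sum 39
Total = 46 + 39 = 85.
Check digit = (10 − (85 mod 10)) mod 10 = 5.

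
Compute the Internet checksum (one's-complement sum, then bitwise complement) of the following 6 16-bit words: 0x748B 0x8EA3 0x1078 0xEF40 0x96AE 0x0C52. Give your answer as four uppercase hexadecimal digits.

5A17

One's-complement addition (fold any carry out of bit 15 back into bit 0):
  0x748B + 0x8EA3 = 0x1032E → wrap carry → 0x032F
  0x032F + 0x1078 = 0x013A7
  0x13A7 + 0xEF40 = 0x102E7 → wrap carry → 0x02E8
  0x02E8 + 0x96AE = 0x09996
  0x9996 + 0x0C52 = 0x0A5E8
One's-complement sum = 0xA5E8.
Checksum = ~0xA5E8 & 0xFFFF = 0x5A17.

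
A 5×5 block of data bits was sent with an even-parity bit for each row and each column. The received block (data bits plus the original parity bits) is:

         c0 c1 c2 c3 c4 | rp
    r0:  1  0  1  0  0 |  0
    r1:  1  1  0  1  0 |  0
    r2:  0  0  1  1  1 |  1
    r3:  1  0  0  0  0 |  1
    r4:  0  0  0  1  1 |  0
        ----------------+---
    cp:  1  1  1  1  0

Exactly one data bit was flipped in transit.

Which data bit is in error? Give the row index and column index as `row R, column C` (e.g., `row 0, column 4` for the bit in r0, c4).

Recompute each row's even parity and compare to rp:
  r0: data parity 0, sent rp 0 → ok
  r1: data parity 1, sent rp 0 → mismatch
  r2: data parity 1, sent rp 1 → ok
  r3: data parity 1, sent rp 1 → ok
  r4: data parity 0, sent rp 0 → ok
Recompute each column's even parity and compare to cp:
  c0: data parity 1, sent cp 1 → ok
  c1: data parity 1, sent cp 1 → ok
  c2: data parity 0, sent cp 1 → mismatch
  c3: data parity 1, sent cp 1 → ok
  c4: data parity 0, sent cp 0 → ok
Exactly one row (r1) and one column (c2) fail → the flipped bit is at their intersection.

row 1, column 2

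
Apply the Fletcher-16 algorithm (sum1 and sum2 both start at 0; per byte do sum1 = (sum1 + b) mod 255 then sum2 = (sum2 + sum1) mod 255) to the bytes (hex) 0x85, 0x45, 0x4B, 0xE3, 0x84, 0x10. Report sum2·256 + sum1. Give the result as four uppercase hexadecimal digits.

Running sums (mod 255):
  after byte 0 (0x85): sum1=133, sum2=133
  after byte 1 (0x45): sum1=202, sum2=80
  after byte 2 (0x4B): sum1=22, sum2=102
  after byte 3 (0xE3): sum1=249, sum2=96
  after byte 4 (0x84): sum1=126, sum2=222
  after byte 5 (0x10): sum1=142, sum2=109
Checksum = sum2·256 + sum1 = 109·256 + 142 = 28046 = 0x6D8E.

6D8E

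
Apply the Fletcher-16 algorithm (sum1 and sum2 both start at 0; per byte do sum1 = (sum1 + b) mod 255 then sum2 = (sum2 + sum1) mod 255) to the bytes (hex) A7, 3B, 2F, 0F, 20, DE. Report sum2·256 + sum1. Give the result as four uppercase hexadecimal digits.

1F20

Running sums (mod 255):
  after byte 0 (A7): sum1=167, sum2=167
  after byte 1 (3B): sum1=226, sum2=138
  after byte 2 (2F): sum1=18, sum2=156
  after byte 3 (0F): sum1=33, sum2=189
  after byte 4 (20): sum1=65, sum2=254
  after byte 5 (DE): sum1=32, sum2=31
Checksum = sum2·256 + sum1 = 31·256 + 32 = 7968 = 0x1F20.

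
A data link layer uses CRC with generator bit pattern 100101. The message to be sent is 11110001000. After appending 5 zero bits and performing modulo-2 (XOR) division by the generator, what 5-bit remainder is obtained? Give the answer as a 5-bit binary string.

11101

Append 5 zeros: 1111000100000000. Divide by 100101 (XOR where the leading bit is 1):
  pos 0: 111100 XOR 100101 = 011001
  pos 1: 110010 XOR 100101 = 010111
  pos 2: 101111 XOR 100101 = 001010
  pos 4: 101000 XOR 100101 = 001101
  pos 6: 110100 XOR 100101 = 010001
  pos 7: 100010 XOR 100101 = 000111
  pos 10: 111000 XOR 100101 = 011101
Remainder (last 5 bits) = 11101. This is the CRC / FCS.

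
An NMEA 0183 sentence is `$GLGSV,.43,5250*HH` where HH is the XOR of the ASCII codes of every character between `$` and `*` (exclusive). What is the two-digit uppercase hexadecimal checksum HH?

XOR the ASCII codes of the payload characters:
  'G' = 0x47 → acc = 0x47
  'L' = 0x4C → acc = 0x0B
  'G' = 0x47 → acc = 0x4C
  'S' = 0x53 → acc = 0x1F
  'V' = 0x56 → acc = 0x49
  ',' = 0x2C → acc = 0x65
  '.' = 0x2E → acc = 0x4B
  '4' = 0x34 → acc = 0x7F
  '3' = 0x33 → acc = 0x4C
  ',' = 0x2C → acc = 0x60
  '5' = 0x35 → acc = 0x55
  '2' = 0x32 → acc = 0x67
  '5' = 0x35 → acc = 0x52
  '0' = 0x30 → acc = 0x62
Checksum = 0x62.

62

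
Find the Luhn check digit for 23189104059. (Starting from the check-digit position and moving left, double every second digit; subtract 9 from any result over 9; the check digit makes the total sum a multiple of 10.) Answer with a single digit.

Partial digits right→left: 9 5 0 4 0 1 9 8 1 3 2
Double every second digit counting from the check-digit position (so the 1st, 3rd, 5th, ... of the partial from the right).
  doubled (with −9 where >9): 9 0 0 9 2 4 → sum 24
  kept as-is: 5 4 1 8 3 → sum 21
Total = 24 + 21 = 45.
Check digit = (10 − (45 mod 10)) mod 10 = 5.

5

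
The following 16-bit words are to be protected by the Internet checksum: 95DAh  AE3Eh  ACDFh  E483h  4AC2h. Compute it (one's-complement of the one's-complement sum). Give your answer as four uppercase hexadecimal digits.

One's-complement addition (fold any carry out of bit 15 back into bit 0):
  0x95DA + 0xAE3E = 0x14418 → wrap carry → 0x4419
  0x4419 + 0xACDF = 0x0F0F8
  0xF0F8 + 0xE483 = 0x1D57B → wrap carry → 0xD57C
  0xD57C + 0x4AC2 = 0x1203E → wrap carry → 0x203F
One's-complement sum = 0x203F.
Checksum = ~0x203F & 0xFFFF = 0xDFC0.

DFC0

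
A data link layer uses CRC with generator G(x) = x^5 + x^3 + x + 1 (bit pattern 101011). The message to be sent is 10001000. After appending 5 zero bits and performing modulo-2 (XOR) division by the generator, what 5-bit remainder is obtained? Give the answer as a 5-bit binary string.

10100

Append 5 zeros: 1000100000000. Divide by 101011 (XOR where the leading bit is 1):
  pos 0: 100010 XOR 101011 = 001001
  pos 2: 100100 XOR 101011 = 001111
  pos 4: 111100 XOR 101011 = 010111
  pos 5: 101110 XOR 101011 = 000101
Remainder (last 5 bits) = 10100. This is the CRC / FCS.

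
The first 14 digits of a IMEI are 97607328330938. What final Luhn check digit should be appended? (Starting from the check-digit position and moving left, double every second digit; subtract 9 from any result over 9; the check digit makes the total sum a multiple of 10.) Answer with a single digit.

0

Partial digits right→left: 8 3 9 0 3 3 8 2 3 7 0 6 7 9
Double every second digit counting from the check-digit position (so the 1st, 3rd, 5th, ... of the partial from the right).
  doubled (with −9 where >9): 7 9 6 7 6 0 5 → sum 40
  kept as-is: 3 0 3 2 7 6 9 → sum 30
Total = 40 + 30 = 70.
Check digit = (10 − (70 mod 10)) mod 10 = 0.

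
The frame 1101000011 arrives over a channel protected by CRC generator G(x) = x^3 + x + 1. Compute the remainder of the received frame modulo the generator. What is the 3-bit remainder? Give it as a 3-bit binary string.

Modulo-2 division of 1101000011 by 1011:
  pos 0: 1101 XOR 1011 = 0110
  pos 1: 1100 XOR 1011 = 0111
  pos 2: 1110 XOR 1011 = 0101
  pos 3: 1010 XOR 1011 = 0001
  pos 6: 1011 XOR 1011 = 0000
Remainder = 000 (zero — the frame passes the CRC check).

000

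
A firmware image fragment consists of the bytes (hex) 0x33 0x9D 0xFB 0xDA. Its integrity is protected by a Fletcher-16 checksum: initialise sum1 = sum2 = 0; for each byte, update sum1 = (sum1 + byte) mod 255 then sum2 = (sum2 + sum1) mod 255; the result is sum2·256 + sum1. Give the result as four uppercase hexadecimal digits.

78A7

Running sums (mod 255):
  after byte 0 (0x33): sum1=51, sum2=51
  after byte 1 (0x9D): sum1=208, sum2=4
  after byte 2 (0xFB): sum1=204, sum2=208
  after byte 3 (0xDA): sum1=167, sum2=120
Checksum = sum2·256 + sum1 = 120·256 + 167 = 30887 = 0x78A7.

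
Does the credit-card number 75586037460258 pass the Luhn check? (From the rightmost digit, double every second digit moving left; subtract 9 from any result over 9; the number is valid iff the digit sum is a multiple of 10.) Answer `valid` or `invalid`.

From the right, keep odd positions and double even positions (subtract 9 from any doubled value over 9):
  doubled (positions 2,4,...): 1 0 8 6 3 1 5 → sum 24
  kept (positions 1,3,...): 8 2 6 7 0 8 5 → sum 36
Total = 60.
60 mod 10 = 0, so the number is valid.

valid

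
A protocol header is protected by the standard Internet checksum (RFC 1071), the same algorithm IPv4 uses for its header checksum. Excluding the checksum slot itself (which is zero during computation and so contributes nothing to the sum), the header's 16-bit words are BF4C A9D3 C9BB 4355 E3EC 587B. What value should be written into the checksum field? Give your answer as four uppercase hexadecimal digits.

One's-complement addition (fold any carry out of bit 15 back into bit 0):
  0xBF4C + 0xA9D3 = 0x1691F → wrap carry → 0x6920
  0x6920 + 0xC9BB = 0x132DB → wrap carry → 0x32DC
  0x32DC + 0x4355 = 0x07631
  0x7631 + 0xE3EC = 0x15A1D → wrap carry → 0x5A1E
  0x5A1E + 0x587B = 0x0B299
One's-complement sum = 0xB299.
Checksum = ~0xB299 & 0xFFFF = 0x4D66.

4D66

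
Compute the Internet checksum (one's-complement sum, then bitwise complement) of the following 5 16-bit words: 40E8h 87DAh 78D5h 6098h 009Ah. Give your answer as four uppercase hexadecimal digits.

5D35

One's-complement addition (fold any carry out of bit 15 back into bit 0):
  0x40E8 + 0x87DA = 0x0C8C2
  0xC8C2 + 0x78D5 = 0x14197 → wrap carry → 0x4198
  0x4198 + 0x6098 = 0x0A230
  0xA230 + 0x009A = 0x0A2CA
One's-complement sum = 0xA2CA.
Checksum = ~0xA2CA & 0xFFFF = 0x5D35.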